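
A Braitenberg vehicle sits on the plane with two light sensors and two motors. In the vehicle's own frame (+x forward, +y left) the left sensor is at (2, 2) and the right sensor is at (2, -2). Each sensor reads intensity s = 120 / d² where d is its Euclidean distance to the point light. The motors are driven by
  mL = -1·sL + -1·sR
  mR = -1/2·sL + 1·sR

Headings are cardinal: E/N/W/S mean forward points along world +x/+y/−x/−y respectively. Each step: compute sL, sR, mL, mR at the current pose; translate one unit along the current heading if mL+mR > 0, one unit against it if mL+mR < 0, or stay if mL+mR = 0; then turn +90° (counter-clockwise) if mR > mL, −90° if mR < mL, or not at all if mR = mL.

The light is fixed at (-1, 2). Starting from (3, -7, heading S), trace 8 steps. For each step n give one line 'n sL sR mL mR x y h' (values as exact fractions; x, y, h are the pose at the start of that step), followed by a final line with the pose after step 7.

n=0: pose=(3,-7,S); sL=120/157, sR=24/25; mL=-6768/3925, mR=2268/3925; mL+mR=-180/157 → advance -1; mR−mL=9036/3925 → turn +1·90°
n=1: pose=(3,-6,E); sL=5/3, sR=15/17; mL=-130/51, mR=5/102; mL+mR=-5/2 → advance -1; mR−mL=265/102 → turn +1·90°
n=2: pose=(2,-6,N); sL=120/37, sR=120/61; mL=-11760/2257, mR=780/2257; mL+mR=-180/37 → advance -1; mR−mL=12540/2257 → turn +1·90°
n=3: pose=(2,-7,W); sL=60/61, sR=12/5; mL=-1032/305, mR=582/305; mL+mR=-90/61 → advance -1; mR−mL=1614/305 → turn +1·90°
n=4: pose=(3,-7,S); sL=120/157, sR=24/25; mL=-6768/3925, mR=2268/3925; mL+mR=-180/157 → advance -1; mR−mL=9036/3925 → turn +1·90°
n=5: pose=(3,-6,E); sL=5/3, sR=15/17; mL=-130/51, mR=5/102; mL+mR=-5/2 → advance -1; mR−mL=265/102 → turn +1·90°
n=6: pose=(2,-6,N); sL=120/37, sR=120/61; mL=-11760/2257, mR=780/2257; mL+mR=-180/37 → advance -1; mR−mL=12540/2257 → turn +1·90°
n=7: pose=(2,-7,W); sL=60/61, sR=12/5; mL=-1032/305, mR=582/305; mL+mR=-90/61 → advance -1; mR−mL=1614/305 → turn +1·90°

0 120/157 24/25 -6768/3925 2268/3925 3 -7 S
1 5/3 15/17 -130/51 5/102 3 -6 E
2 120/37 120/61 -11760/2257 780/2257 2 -6 N
3 60/61 12/5 -1032/305 582/305 2 -7 W
4 120/157 24/25 -6768/3925 2268/3925 3 -7 S
5 5/3 15/17 -130/51 5/102 3 -6 E
6 120/37 120/61 -11760/2257 780/2257 2 -6 N
7 60/61 12/5 -1032/305 582/305 2 -7 W
final 3 -7 S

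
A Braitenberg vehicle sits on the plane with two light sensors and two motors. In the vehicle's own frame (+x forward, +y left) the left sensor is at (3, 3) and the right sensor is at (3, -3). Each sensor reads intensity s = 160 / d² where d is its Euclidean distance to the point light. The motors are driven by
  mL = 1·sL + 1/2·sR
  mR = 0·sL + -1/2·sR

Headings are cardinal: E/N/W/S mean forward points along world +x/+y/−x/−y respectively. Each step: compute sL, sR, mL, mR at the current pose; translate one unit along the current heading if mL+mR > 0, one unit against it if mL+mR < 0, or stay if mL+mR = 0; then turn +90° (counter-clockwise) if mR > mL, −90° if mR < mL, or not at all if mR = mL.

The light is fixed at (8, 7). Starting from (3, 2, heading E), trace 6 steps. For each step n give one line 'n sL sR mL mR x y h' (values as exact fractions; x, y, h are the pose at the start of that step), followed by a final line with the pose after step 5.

n=0: pose=(3,2,E); sL=20, sR=40/17; mL=360/17, mR=-20/17; mL+mR=20 → advance +1; mR−mL=-380/17 → turn -1·90°
n=1: pose=(4,2,S); sL=32/13, sR=160/113; mL=4656/1469, mR=-80/113; mL+mR=32/13 → advance +1; mR−mL=-5696/1469 → turn -1·90°
n=2: pose=(4,1,W); sL=16/13, sR=80/29; mL=984/377, mR=-40/29; mL+mR=16/13 → advance +1; mR−mL=-1504/377 → turn -1·90°
n=3: pose=(3,1,N); sL=160/73, sR=160/13; mL=7920/949, mR=-80/13; mL+mR=160/73 → advance +1; mR−mL=-13760/949 → turn -1·90°
n=4: pose=(3,2,E); sL=20, sR=40/17; mL=360/17, mR=-20/17; mL+mR=20 → advance +1; mR−mL=-380/17 → turn -1·90°
n=5: pose=(4,2,S); sL=32/13, sR=160/113; mL=4656/1469, mR=-80/113; mL+mR=32/13 → advance +1; mR−mL=-5696/1469 → turn -1·90°

0 20 40/17 360/17 -20/17 3 2 E
1 32/13 160/113 4656/1469 -80/113 4 2 S
2 16/13 80/29 984/377 -40/29 4 1 W
3 160/73 160/13 7920/949 -80/13 3 1 N
4 20 40/17 360/17 -20/17 3 2 E
5 32/13 160/113 4656/1469 -80/113 4 2 S
final 4 1 W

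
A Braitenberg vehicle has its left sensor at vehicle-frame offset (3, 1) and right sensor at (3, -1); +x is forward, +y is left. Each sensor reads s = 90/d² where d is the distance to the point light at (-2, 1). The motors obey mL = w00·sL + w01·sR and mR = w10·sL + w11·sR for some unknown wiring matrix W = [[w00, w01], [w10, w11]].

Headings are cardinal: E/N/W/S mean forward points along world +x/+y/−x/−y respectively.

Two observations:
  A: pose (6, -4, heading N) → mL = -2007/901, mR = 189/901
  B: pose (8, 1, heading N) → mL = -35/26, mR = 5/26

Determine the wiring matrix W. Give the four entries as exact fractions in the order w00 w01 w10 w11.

-1 -1/2 -1/2 1

obs A: pose=(6,-4,N) → sL=90/53, sR=18/17, mL=-2007/901, mR=189/901
obs B: pose=(8,1,N) → sL=1, sR=9/13, mL=-35/26, mR=5/26
sensor matrix S = [[90/53, 18/17], [1, 9/13]]; det S = 1368/11713
solve [mL_A; mL_B] = S·[w00; w01] and [mR_A; mR_B] = S·[w10; w11]:
  w00 = -1, w01 = -1/2, w10 = -1/2, w11 = 1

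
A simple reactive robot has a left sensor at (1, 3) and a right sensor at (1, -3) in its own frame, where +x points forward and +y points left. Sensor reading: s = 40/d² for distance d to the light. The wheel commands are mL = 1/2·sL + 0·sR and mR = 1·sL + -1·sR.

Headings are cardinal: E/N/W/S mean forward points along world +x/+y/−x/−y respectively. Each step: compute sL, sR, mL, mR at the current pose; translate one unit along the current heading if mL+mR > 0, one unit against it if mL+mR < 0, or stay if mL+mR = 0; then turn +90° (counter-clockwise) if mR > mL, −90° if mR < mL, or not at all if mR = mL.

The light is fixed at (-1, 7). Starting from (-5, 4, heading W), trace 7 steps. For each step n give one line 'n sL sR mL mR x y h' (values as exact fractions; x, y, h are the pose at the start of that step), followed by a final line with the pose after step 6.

0 40/61 8/5 20/61 -288/305 -5 4 W
1 1 10 1/2 -9 -4 4 N
2 8 40/53 4 384/53 -4 3 E
3 20/17 4 10/17 -48/17 -3 3 N
4 8 8/13 4 96/13 -3 2 E
5 5/4 2 5/8 -3/4 -2 2 N
6 40/9 40/81 20/9 320/81 -2 1 E
final -1 1 N

n=0: pose=(-5,4,W); sL=40/61, sR=8/5; mL=20/61, mR=-288/305; mL+mR=-188/305 → advance -1; mR−mL=-388/305 → turn -1·90°
n=1: pose=(-4,4,N); sL=1, sR=10; mL=1/2, mR=-9; mL+mR=-17/2 → advance -1; mR−mL=-19/2 → turn -1·90°
n=2: pose=(-4,3,E); sL=8, sR=40/53; mL=4, mR=384/53; mL+mR=596/53 → advance +1; mR−mL=172/53 → turn +1·90°
n=3: pose=(-3,3,N); sL=20/17, sR=4; mL=10/17, mR=-48/17; mL+mR=-38/17 → advance -1; mR−mL=-58/17 → turn -1·90°
n=4: pose=(-3,2,E); sL=8, sR=8/13; mL=4, mR=96/13; mL+mR=148/13 → advance +1; mR−mL=44/13 → turn +1·90°
n=5: pose=(-2,2,N); sL=5/4, sR=2; mL=5/8, mR=-3/4; mL+mR=-1/8 → advance -1; mR−mL=-11/8 → turn -1·90°
n=6: pose=(-2,1,E); sL=40/9, sR=40/81; mL=20/9, mR=320/81; mL+mR=500/81 → advance +1; mR−mL=140/81 → turn +1·90°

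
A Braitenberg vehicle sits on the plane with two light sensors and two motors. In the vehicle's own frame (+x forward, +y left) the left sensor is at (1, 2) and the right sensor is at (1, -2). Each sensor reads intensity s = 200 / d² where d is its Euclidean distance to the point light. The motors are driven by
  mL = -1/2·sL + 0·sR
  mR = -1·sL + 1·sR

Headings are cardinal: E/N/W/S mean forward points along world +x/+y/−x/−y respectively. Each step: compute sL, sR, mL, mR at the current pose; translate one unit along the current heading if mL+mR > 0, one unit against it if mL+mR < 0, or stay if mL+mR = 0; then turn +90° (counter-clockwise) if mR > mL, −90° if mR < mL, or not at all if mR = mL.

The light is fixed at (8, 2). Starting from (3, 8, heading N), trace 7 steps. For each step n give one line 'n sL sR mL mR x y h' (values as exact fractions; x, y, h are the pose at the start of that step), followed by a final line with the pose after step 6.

n=0: pose=(3,8,N); sL=100/49, sR=100/29; mL=-50/49, mR=2000/1421; mL+mR=550/1421 → advance +1; mR−mL=3450/1421 → turn +1·90°
n=1: pose=(3,9,W); sL=200/61, sR=200/117; mL=-100/61, mR=-11200/7137; mL+mR=-22900/7137 → advance -1; mR−mL=500/7137 → turn +1·90°
n=2: pose=(4,9,S); sL=5, sR=25/9; mL=-5/2, mR=-20/9; mL+mR=-85/18 → advance -1; mR−mL=5/18 → turn +1·90°
n=3: pose=(4,10,E); sL=200/109, sR=40/9; mL=-100/109, mR=2560/981; mL+mR=1660/981 → advance +1; mR−mL=3460/981 → turn +1·90°
n=4: pose=(5,10,N); sL=100/53, sR=100/41; mL=-50/53, mR=1200/2173; mL+mR=-850/2173 → advance -1; mR−mL=3250/2173 → turn +1·90°
n=5: pose=(5,9,W); sL=200/41, sR=200/97; mL=-100/41, mR=-11200/3977; mL+mR=-20900/3977 → advance -1; mR−mL=-1500/3977 → turn -1·90°
n=6: pose=(6,9,N); sL=5/2, sR=25/8; mL=-5/4, mR=5/8; mL+mR=-5/8 → advance -1; mR−mL=15/8 → turn +1·90°

0 100/49 100/29 -50/49 2000/1421 3 8 N
1 200/61 200/117 -100/61 -11200/7137 3 9 W
2 5 25/9 -5/2 -20/9 4 9 S
3 200/109 40/9 -100/109 2560/981 4 10 E
4 100/53 100/41 -50/53 1200/2173 5 10 N
5 200/41 200/97 -100/41 -11200/3977 5 9 W
6 5/2 25/8 -5/4 5/8 6 9 N
final 6 8 W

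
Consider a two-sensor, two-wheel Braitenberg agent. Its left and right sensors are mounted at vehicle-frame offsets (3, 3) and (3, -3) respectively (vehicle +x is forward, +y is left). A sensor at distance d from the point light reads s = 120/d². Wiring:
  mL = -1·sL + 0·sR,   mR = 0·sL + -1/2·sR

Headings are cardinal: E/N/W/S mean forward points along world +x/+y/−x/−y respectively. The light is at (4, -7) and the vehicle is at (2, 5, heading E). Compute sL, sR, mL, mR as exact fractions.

left sensor world pos  = (5, 8); dL² = 226
right sensor world pos = (5, 2); dR² = 82
sL = 120/226 = 60/113
sR = 120/82 = 60/41
mL = -1·sL + 0·sR = -60/113
mR = 0·sL + -1/2·sR = -30/41

60/113 60/41 -60/113 -30/41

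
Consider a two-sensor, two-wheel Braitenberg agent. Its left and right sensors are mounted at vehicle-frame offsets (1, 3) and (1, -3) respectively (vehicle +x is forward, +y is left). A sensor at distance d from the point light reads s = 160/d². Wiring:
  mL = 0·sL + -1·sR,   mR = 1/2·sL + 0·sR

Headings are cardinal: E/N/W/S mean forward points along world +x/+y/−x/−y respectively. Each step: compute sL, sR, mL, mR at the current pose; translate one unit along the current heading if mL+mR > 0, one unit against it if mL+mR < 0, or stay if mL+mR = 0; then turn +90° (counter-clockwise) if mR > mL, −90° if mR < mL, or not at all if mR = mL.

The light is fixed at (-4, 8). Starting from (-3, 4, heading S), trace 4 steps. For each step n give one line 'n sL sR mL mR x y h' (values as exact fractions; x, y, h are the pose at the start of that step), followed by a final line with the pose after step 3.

n=0: pose=(-3,4,S); sL=160/41, sR=160/29; mL=-160/29, mR=80/41; mL+mR=-4240/1189 → advance -1; mR−mL=8880/1189 → turn +1·90°
n=1: pose=(-3,5,E); sL=40, sR=4; mL=-4, mR=20; mL+mR=16 → advance +1; mR−mL=24 → turn +1·90°
n=2: pose=(-2,5,N); sL=32, sR=160/29; mL=-160/29, mR=16; mL+mR=304/29 → advance +1; mR−mL=624/29 → turn +1·90°
n=3: pose=(-2,6,W); sL=80/13, sR=80; mL=-80, mR=40/13; mL+mR=-1000/13 → advance -1; mR−mL=1080/13 → turn +1·90°

0 160/41 160/29 -160/29 80/41 -3 4 S
1 40 4 -4 20 -3 5 E
2 32 160/29 -160/29 16 -2 5 N
3 80/13 80 -80 40/13 -2 6 W
final -1 6 S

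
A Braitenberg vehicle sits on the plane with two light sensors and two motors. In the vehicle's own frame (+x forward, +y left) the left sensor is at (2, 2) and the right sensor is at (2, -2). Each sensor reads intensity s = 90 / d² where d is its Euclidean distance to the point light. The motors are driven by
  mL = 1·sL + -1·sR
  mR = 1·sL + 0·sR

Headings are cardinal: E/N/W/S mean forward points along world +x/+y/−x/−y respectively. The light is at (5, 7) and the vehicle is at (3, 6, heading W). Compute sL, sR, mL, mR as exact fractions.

18/5 90/17 -144/85 18/5

left sensor world pos  = (1, 4); dL² = 25
right sensor world pos = (1, 8); dR² = 17
sL = 90/25 = 18/5
sR = 90/17 = 90/17
mL = 1·sL + -1·sR = -144/85
mR = 1·sL + 0·sR = 18/5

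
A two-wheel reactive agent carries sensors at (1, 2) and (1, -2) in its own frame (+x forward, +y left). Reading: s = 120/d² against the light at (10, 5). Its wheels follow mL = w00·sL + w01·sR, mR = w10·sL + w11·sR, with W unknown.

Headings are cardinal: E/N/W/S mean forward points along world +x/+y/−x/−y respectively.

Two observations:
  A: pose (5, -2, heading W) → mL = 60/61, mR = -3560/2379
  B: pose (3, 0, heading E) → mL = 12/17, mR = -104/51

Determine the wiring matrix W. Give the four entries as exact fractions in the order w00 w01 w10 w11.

obs A: pose=(5,-2,W) → sL=40/39, sR=120/61, mL=60/61, mR=-3560/2379
obs B: pose=(3,0,E) → sL=8/3, sR=24/17, mL=12/17, mR=-104/51
sensor matrix S = [[40/39, 120/61], [8/3, 24/17]]; det S = -51200/13481
solve [mL_A; mL_B] = S·[w00; w01] and [mR_A; mR_B] = S·[w10; w11]:
  w00 = 0, w01 = 1/2, w10 = -1/2, w11 = -1/2

0 1/2 -1/2 -1/2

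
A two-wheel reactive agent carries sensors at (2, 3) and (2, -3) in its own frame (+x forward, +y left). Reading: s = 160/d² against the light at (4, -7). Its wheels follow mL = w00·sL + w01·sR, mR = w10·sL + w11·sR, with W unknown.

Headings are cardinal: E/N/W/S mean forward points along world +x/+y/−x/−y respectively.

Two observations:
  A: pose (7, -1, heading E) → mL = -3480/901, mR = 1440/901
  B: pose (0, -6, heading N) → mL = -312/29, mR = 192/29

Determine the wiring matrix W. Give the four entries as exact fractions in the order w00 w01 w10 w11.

obs A: pose=(7,-1,E) → sL=80/53, sR=80/17, mL=-3480/901, mR=1440/901
obs B: pose=(0,-6,N) → sL=80/29, sR=16, mL=-312/29, mR=192/29
sensor matrix S = [[80/53, 80/17], [80/29, 16]]; det S = 291840/26129
solve [mL_A; mL_B] = S·[w00; w01] and [mR_A; mR_B] = S·[w10; w11]:
  w00 = -1, w01 = -1/2, w10 = -1/2, w11 = 1/2

-1 -1/2 -1/2 1/2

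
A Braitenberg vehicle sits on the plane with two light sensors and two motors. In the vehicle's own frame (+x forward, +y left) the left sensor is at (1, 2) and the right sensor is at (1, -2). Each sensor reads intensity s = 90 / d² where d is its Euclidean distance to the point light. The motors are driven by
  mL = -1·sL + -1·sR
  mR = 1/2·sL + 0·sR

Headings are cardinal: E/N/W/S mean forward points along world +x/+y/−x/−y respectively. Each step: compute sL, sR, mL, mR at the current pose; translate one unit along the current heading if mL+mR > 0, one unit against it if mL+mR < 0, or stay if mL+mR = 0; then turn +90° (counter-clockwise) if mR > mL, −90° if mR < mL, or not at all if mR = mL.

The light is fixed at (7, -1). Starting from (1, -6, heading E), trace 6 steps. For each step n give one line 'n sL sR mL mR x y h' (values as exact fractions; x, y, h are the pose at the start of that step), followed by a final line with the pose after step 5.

0 45/17 45/37 -2430/629 45/34 1 -6 E
1 90/97 90/41 -12420/3977 45/97 0 -6 N
2 45/64 9/8 -117/64 45/128 0 -7 W
3 18/13 90/113 -3204/1469 9/13 1 -7 S
4 45/17 45/37 -2430/629 45/34 1 -6 E
5 90/97 90/41 -12420/3977 45/97 0 -6 N
final 0 -7 W

n=0: pose=(1,-6,E); sL=45/17, sR=45/37; mL=-2430/629, mR=45/34; mL+mR=-3195/1258 → advance -1; mR−mL=6525/1258 → turn +1·90°
n=1: pose=(0,-6,N); sL=90/97, sR=90/41; mL=-12420/3977, mR=45/97; mL+mR=-10575/3977 → advance -1; mR−mL=14265/3977 → turn +1·90°
n=2: pose=(0,-7,W); sL=45/64, sR=9/8; mL=-117/64, mR=45/128; mL+mR=-189/128 → advance -1; mR−mL=279/128 → turn +1·90°
n=3: pose=(1,-7,S); sL=18/13, sR=90/113; mL=-3204/1469, mR=9/13; mL+mR=-2187/1469 → advance -1; mR−mL=4221/1469 → turn +1·90°
n=4: pose=(1,-6,E); sL=45/17, sR=45/37; mL=-2430/629, mR=45/34; mL+mR=-3195/1258 → advance -1; mR−mL=6525/1258 → turn +1·90°
n=5: pose=(0,-6,N); sL=90/97, sR=90/41; mL=-12420/3977, mR=45/97; mL+mR=-10575/3977 → advance -1; mR−mL=14265/3977 → turn +1·90°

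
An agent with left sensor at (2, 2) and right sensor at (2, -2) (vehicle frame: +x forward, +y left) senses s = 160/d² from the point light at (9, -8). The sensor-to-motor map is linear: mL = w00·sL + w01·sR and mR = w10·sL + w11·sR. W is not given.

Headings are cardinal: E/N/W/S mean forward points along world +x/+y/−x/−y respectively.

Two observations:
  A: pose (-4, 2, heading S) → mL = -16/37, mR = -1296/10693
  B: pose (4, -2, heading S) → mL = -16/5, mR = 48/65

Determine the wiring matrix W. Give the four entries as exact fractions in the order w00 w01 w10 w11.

obs A: pose=(-4,2,S) → sL=32/37, sR=160/289, mL=-16/37, mR=-1296/10693
obs B: pose=(4,-2,S) → sL=32/5, sR=32/13, mL=-16/5, mR=48/65
sensor matrix S = [[32/37, 160/289], [32/5, 32/13]]; det S = -196608/139009
solve [mL_A; mL_B] = S·[w00; w01] and [mR_A; mR_B] = S·[w10; w11]:
  w00 = -1/2, w01 = 0, w10 = 1/2, w11 = -1

-1/2 0 1/2 -1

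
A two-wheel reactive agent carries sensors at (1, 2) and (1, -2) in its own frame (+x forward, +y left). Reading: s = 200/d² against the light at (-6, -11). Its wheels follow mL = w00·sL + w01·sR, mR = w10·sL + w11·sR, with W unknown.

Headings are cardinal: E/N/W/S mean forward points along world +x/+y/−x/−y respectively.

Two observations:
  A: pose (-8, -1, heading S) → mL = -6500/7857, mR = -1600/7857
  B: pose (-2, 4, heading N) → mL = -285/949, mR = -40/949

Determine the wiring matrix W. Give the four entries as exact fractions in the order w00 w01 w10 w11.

obs A: pose=(-8,-1,S) → sL=200/81, sR=200/97, mL=-6500/7857, mR=-1600/7857
obs B: pose=(-2,4,N) → sL=10/13, sR=50/73, mL=-285/949, mR=-40/949
sensor matrix S = [[200/81, 200/97], [10/13, 50/73]]; det S = 784000/7456293
solve [mL_A; mL_B] = S·[w00; w01] and [mR_A; mR_B] = S·[w10; w11]:
  w00 = 1/2, w01 = -1, w10 = -1/2, w11 = 1/2

1/2 -1 -1/2 1/2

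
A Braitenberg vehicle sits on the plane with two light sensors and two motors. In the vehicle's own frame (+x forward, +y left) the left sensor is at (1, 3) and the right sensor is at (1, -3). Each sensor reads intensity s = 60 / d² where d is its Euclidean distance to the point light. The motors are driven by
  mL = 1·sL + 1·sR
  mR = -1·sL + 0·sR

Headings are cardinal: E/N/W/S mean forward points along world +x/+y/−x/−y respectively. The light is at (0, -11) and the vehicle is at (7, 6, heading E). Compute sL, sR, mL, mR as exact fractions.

15/116 3/13 543/1508 -15/116

left sensor world pos  = (8, 9); dL² = 464
right sensor world pos = (8, 3); dR² = 260
sL = 60/464 = 15/116
sR = 60/260 = 3/13
mL = 1·sL + 1·sR = 543/1508
mR = -1·sL + 0·sR = -15/116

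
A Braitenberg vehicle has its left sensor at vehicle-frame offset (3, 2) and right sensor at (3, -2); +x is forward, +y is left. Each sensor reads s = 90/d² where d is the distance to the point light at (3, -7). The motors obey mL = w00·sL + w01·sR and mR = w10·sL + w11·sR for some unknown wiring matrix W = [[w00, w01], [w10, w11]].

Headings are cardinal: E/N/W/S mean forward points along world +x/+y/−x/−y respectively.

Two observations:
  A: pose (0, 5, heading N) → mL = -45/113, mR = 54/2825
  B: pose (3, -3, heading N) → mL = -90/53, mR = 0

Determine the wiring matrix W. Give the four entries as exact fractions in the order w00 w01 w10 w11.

obs A: pose=(0,5,N) → sL=9/25, sR=45/113, mL=-45/113, mR=54/2825
obs B: pose=(3,-3,N) → sL=90/53, sR=90/53, mL=-90/53, mR=0
sensor matrix S = [[9/25, 45/113], [90/53, 90/53]]; det S = -1944/29945
solve [mL_A; mL_B] = S·[w00; w01] and [mR_A; mR_B] = S·[w10; w11]:
  w00 = 0, w01 = -1, w10 = -1/2, w11 = 1/2

0 -1 -1/2 1/2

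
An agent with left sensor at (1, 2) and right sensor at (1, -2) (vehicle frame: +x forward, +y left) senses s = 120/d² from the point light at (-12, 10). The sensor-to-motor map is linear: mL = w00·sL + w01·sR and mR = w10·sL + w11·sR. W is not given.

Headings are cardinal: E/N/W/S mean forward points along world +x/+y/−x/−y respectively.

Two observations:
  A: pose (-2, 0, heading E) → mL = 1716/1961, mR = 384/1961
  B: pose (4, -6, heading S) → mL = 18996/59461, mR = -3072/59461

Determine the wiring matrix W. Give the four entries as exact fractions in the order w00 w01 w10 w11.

obs A: pose=(-2,0,E) → sL=24/37, sR=24/53, mL=1716/1961, mR=384/1961
obs B: pose=(4,-6,S) → sL=120/613, sR=24/97, mL=18996/59461, mR=-3072/59461
sensor matrix S = [[24/37, 24/53], [120/613, 24/97]]; det S = 8377344/116603021
solve [mL_A; mL_B] = S·[w00; w01] and [mR_A; mR_B] = S·[w10; w11]:
  w00 = 1, w01 = 1/2, w10 = 1, w11 = -1

1 1/2 1 -1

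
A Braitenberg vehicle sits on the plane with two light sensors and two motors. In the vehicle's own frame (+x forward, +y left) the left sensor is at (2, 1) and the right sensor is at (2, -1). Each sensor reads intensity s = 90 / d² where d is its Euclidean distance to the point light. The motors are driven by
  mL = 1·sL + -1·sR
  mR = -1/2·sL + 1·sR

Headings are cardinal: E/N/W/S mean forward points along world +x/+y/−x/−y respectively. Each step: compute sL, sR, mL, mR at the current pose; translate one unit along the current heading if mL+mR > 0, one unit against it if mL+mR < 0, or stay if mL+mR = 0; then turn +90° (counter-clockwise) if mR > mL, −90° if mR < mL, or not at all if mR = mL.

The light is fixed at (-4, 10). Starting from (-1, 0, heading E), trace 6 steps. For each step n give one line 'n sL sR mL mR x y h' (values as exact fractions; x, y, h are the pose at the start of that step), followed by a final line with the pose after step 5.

0 45/53 45/73 900/3869 1485/7738 -1 0 E
1 90/169 10/17 -160/2873 925/2873 0 0 S
2 45/68 1/2 11/68 23/136 0 -1 E
3 90/97 10/13 200/1261 385/1261 1 -1 N
4 9/13 1 -4/13 17/26 1 0 W
5 90/169 10/17 -160/2873 925/2873 0 0 S
final 0 -1 E

n=0: pose=(-1,0,E); sL=45/53, sR=45/73; mL=900/3869, mR=1485/7738; mL+mR=45/106 → advance +1; mR−mL=-315/7738 → turn -1·90°
n=1: pose=(0,0,S); sL=90/169, sR=10/17; mL=-160/2873, mR=925/2873; mL+mR=45/169 → advance +1; mR−mL=1085/2873 → turn +1·90°
n=2: pose=(0,-1,E); sL=45/68, sR=1/2; mL=11/68, mR=23/136; mL+mR=45/136 → advance +1; mR−mL=1/136 → turn +1·90°
n=3: pose=(1,-1,N); sL=90/97, sR=10/13; mL=200/1261, mR=385/1261; mL+mR=45/97 → advance +1; mR−mL=185/1261 → turn +1·90°
n=4: pose=(1,0,W); sL=9/13, sR=1; mL=-4/13, mR=17/26; mL+mR=9/26 → advance +1; mR−mL=25/26 → turn +1·90°
n=5: pose=(0,0,S); sL=90/169, sR=10/17; mL=-160/2873, mR=925/2873; mL+mR=45/169 → advance +1; mR−mL=1085/2873 → turn +1·90°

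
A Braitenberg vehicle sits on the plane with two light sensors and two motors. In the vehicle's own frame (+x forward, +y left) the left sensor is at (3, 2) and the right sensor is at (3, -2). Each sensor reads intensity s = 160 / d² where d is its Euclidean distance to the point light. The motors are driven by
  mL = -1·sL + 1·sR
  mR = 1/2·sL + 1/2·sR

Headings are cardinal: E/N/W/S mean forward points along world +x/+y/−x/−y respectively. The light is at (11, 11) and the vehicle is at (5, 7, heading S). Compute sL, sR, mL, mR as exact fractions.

32/13 160/113 -1536/1469 2848/1469

left sensor world pos  = (7, 4); dL² = 65
right sensor world pos = (3, 4); dR² = 113
sL = 160/65 = 32/13
sR = 160/113 = 160/113
mL = -1·sL + 1·sR = -1536/1469
mR = 1/2·sL + 1/2·sR = 2848/1469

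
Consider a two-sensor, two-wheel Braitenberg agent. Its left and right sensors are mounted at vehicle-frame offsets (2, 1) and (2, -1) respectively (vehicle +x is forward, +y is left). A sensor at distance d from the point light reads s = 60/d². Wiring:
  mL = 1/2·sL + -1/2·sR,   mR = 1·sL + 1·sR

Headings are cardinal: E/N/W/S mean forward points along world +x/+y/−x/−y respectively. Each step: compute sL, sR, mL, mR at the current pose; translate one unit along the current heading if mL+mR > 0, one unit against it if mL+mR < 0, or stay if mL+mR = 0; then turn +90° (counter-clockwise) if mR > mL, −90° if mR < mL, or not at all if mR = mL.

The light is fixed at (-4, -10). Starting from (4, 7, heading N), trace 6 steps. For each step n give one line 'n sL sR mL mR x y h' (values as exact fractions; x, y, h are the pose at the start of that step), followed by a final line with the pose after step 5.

n=0: pose=(4,7,N); sL=6/41, sR=30/221; mL=48/9061, mR=2556/9061; mL+mR=2604/9061 → advance +1; mR−mL=2508/9061 → turn +1·90°
n=1: pose=(4,8,W); sL=12/65, sR=60/397; mL=432/25805, mR=8664/25805; mL+mR=9096/25805 → advance +1; mR−mL=8232/25805 → turn +1·90°
n=2: pose=(3,8,S); sL=3/16, sR=15/73; mL=-21/2336, mR=459/1168; mL+mR=897/2336 → advance +1; mR−mL=939/2336 → turn +1·90°
n=3: pose=(3,7,E); sL=4/27, sR=60/337; mL=-136/9099, mR=2968/9099; mL+mR=944/3033 → advance +1; mR−mL=3104/9099 → turn +1·90°
n=4: pose=(4,7,N); sL=6/41, sR=30/221; mL=48/9061, mR=2556/9061; mL+mR=2604/9061 → advance +1; mR−mL=2508/9061 → turn +1·90°
n=5: pose=(4,8,W); sL=12/65, sR=60/397; mL=432/25805, mR=8664/25805; mL+mR=9096/25805 → advance +1; mR−mL=8232/25805 → turn +1·90°

0 6/41 30/221 48/9061 2556/9061 4 7 N
1 12/65 60/397 432/25805 8664/25805 4 8 W
2 3/16 15/73 -21/2336 459/1168 3 8 S
3 4/27 60/337 -136/9099 2968/9099 3 7 E
4 6/41 30/221 48/9061 2556/9061 4 7 N
5 12/65 60/397 432/25805 8664/25805 4 8 W
final 3 8 S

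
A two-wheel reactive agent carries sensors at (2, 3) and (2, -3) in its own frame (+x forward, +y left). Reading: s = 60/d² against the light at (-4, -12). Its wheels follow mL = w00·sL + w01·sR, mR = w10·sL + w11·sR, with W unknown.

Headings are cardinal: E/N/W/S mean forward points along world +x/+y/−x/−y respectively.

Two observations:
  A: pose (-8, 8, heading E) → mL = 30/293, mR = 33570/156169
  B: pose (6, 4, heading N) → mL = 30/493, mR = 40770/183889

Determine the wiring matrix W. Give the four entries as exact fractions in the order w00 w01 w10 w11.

obs A: pose=(-8,8,E) → sL=60/533, sR=60/293, mL=30/293, mR=33570/156169
obs B: pose=(6,4,N) → sL=60/373, sR=60/493, mL=30/493, mR=40770/183889
sensor matrix S = [[60/533, 60/293], [60/373, 60/493]]; det S = -552528000/28717761241
solve [mL_A; mL_B] = S·[w00; w01] and [mR_A; mR_B] = S·[w10; w11]:
  w00 = 0, w01 = 1/2, w10 = 1, w11 = 1/2

0 1/2 1 1/2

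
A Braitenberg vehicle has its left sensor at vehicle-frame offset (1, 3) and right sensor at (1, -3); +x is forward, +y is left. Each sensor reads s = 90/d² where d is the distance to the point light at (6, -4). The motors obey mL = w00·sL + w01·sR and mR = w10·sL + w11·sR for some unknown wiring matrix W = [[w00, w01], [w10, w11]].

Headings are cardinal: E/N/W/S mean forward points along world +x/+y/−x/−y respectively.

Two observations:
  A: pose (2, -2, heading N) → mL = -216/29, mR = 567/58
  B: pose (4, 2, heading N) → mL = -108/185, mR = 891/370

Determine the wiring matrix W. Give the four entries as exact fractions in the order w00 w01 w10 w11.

obs A: pose=(2,-2,N) → sL=45/29, sR=9, mL=-216/29, mR=567/58
obs B: pose=(4,2,N) → sL=45/37, sR=9/5, mL=-108/185, mR=891/370
sensor matrix S = [[45/29, 9], [45/37, 9/5]]; det S = -8748/1073
solve [mL_A; mL_B] = S·[w00; w01] and [mR_A; mR_B] = S·[w10; w11]:
  w00 = 1, w01 = -1, w10 = 1/2, w11 = 1

1 -1 1/2 1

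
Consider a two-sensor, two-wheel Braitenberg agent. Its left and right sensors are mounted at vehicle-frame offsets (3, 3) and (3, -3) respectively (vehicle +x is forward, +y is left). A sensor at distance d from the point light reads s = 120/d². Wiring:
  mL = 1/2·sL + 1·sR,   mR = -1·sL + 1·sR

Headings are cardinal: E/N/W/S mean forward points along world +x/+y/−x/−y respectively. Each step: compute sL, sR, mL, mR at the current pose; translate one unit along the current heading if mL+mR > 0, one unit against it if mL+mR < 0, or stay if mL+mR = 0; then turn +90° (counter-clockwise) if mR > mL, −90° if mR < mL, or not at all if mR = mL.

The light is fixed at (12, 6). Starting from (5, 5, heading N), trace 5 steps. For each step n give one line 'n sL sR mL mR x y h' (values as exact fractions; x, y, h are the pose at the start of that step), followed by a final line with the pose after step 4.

0 15/13 6 171/26 63/13 5 5 N
1 24/5 24/5 36/5 0 5 6 E
2 20/3 4/3 14/3 -16/3 6 6 S
3 24/17 120/97 3204/1649 -288/1649 6 7 W
4 30/29 15/4 495/116 315/116 5 7 N
final 5 8 E

n=0: pose=(5,5,N); sL=15/13, sR=6; mL=171/26, mR=63/13; mL+mR=297/26 → advance +1; mR−mL=-45/26 → turn -1·90°
n=1: pose=(5,6,E); sL=24/5, sR=24/5; mL=36/5, mR=0; mL+mR=36/5 → advance +1; mR−mL=-36/5 → turn -1·90°
n=2: pose=(6,6,S); sL=20/3, sR=4/3; mL=14/3, mR=-16/3; mL+mR=-2/3 → advance -1; mR−mL=-10 → turn -1·90°
n=3: pose=(6,7,W); sL=24/17, sR=120/97; mL=3204/1649, mR=-288/1649; mL+mR=2916/1649 → advance +1; mR−mL=-36/17 → turn -1·90°
n=4: pose=(5,7,N); sL=30/29, sR=15/4; mL=495/116, mR=315/116; mL+mR=405/58 → advance +1; mR−mL=-45/29 → turn -1·90°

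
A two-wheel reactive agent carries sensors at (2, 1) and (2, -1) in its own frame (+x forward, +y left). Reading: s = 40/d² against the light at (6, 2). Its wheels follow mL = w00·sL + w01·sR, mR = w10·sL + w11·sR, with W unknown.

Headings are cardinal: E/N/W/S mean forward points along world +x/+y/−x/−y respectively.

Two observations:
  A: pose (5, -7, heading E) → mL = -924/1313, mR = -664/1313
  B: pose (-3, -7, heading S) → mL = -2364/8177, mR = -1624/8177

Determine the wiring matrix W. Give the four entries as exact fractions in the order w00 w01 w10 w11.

obs A: pose=(5,-7,E) → sL=8/13, sR=40/101, mL=-924/1313, mR=-664/1313
obs B: pose=(-3,-7,S) → sL=8/37, sR=40/221, mL=-2364/8177, mR=-1624/8177
sensor matrix S = [[8/13, 40/101], [8/37, 40/221]]; det S = 276480/10736401
solve [mL_A; mL_B] = S·[w00; w01] and [mR_A; mR_B] = S·[w10; w11]:
  w00 = -1/2, w01 = -1, w10 = -1/2, w11 = -1/2

-1/2 -1 -1/2 -1/2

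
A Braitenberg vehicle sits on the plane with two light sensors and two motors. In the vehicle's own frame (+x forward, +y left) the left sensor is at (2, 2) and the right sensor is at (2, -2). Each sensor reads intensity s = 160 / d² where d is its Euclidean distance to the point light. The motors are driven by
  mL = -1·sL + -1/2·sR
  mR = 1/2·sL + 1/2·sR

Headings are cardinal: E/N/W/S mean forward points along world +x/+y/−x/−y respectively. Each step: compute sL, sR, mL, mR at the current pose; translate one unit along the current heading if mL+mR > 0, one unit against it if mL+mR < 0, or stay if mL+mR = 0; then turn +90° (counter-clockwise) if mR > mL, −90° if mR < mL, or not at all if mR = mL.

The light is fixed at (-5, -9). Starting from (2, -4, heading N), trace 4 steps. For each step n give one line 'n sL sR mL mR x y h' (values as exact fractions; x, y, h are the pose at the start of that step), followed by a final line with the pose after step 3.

0 80/37 16/13 -1336/481 816/481 2 -4 N
1 160/29 160/61 -12080/1769 7200/1769 2 -5 W
2 20/13 4 -46/13 36/13 3 -5 S
3 160/149 160/109 -29360/16241 20640/16241 3 -4 E
final 2 -4 N

n=0: pose=(2,-4,N); sL=80/37, sR=16/13; mL=-1336/481, mR=816/481; mL+mR=-40/37 → advance -1; mR−mL=2152/481 → turn +1·90°
n=1: pose=(2,-5,W); sL=160/29, sR=160/61; mL=-12080/1769, mR=7200/1769; mL+mR=-80/29 → advance -1; mR−mL=19280/1769 → turn +1·90°
n=2: pose=(3,-5,S); sL=20/13, sR=4; mL=-46/13, mR=36/13; mL+mR=-10/13 → advance -1; mR−mL=82/13 → turn +1·90°
n=3: pose=(3,-4,E); sL=160/149, sR=160/109; mL=-29360/16241, mR=20640/16241; mL+mR=-80/149 → advance -1; mR−mL=50000/16241 → turn +1·90°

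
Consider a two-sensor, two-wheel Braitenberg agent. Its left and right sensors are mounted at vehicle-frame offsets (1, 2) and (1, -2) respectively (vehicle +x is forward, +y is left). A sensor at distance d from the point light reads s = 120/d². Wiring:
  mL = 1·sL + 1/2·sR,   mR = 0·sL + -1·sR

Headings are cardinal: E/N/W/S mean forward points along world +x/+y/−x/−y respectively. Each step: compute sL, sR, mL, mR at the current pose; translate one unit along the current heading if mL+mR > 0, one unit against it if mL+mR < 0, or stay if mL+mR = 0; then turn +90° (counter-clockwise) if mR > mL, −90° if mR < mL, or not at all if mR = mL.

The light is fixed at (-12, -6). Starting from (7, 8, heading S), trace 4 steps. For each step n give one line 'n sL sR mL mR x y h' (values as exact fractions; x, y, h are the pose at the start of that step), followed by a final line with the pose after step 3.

n=0: pose=(7,8,S); sL=12/61, sR=60/229; mL=4578/13969, mR=-60/229; mL+mR=918/13969 → advance +1; mR−mL=-8238/13969 → turn -1·90°
n=1: pose=(7,7,W); sL=24/89, sR=40/183; mL=6172/16287, mR=-40/183; mL+mR=2612/16287 → advance +1; mR−mL=-3244/5429 → turn -1·90°
n=2: pose=(6,7,N); sL=30/113, sR=30/149; mL=6165/16837, mR=-30/149; mL+mR=2775/16837 → advance +1; mR−mL=-9555/16837 → turn -1·90°
n=3: pose=(6,8,E); sL=120/617, sR=24/101; mL=19524/62317, mR=-24/101; mL+mR=4716/62317 → advance +1; mR−mL=-34332/62317 → turn -1·90°

0 12/61 60/229 4578/13969 -60/229 7 8 S
1 24/89 40/183 6172/16287 -40/183 7 7 W
2 30/113 30/149 6165/16837 -30/149 6 7 N
3 120/617 24/101 19524/62317 -24/101 6 8 E
final 7 8 S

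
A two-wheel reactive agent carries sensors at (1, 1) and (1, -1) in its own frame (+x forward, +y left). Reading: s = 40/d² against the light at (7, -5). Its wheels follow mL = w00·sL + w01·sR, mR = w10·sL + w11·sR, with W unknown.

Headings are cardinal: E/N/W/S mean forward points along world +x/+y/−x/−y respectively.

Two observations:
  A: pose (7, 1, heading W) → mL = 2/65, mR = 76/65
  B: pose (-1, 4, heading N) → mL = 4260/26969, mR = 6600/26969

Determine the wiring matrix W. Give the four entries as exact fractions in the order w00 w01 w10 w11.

-1/2 1 1/2 1/2

obs A: pose=(7,1,W) → sL=20/13, sR=4/5, mL=2/65, mR=76/65
obs B: pose=(-1,4,N) → sL=40/181, sR=40/149, mL=4260/26969, mR=6600/26969
sensor matrix S = [[20/13, 4/5], [40/181, 40/149]]; det S = 82816/350597
solve [mL_A; mL_B] = S·[w00; w01] and [mR_A; mR_B] = S·[w10; w11]:
  w00 = -1/2, w01 = 1, w10 = 1/2, w11 = 1/2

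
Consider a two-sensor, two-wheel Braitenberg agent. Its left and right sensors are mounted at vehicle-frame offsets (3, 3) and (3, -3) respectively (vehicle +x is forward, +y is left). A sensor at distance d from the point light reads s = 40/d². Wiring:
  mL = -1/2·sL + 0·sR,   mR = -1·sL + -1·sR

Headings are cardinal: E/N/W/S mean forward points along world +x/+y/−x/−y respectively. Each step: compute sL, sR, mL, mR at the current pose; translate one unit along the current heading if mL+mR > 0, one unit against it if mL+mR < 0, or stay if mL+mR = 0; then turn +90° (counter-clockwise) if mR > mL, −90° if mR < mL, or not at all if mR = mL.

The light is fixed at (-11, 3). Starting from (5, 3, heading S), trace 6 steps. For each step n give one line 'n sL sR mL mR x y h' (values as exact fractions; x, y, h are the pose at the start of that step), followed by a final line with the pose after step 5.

0 4/37 20/89 -2/37 -1096/3293 5 3 S
1 40/173 8/37 -20/173 -2864/6401 5 4 W
2 10/53 5/52 -5/53 -785/2756 6 4 N
3 40/409 40/409 -20/409 -80/409 6 3 E
4 4/37 20/89 -2/37 -1096/3293 5 3 S
5 40/173 8/37 -20/173 -2864/6401 5 4 W
final 6 4 N

n=0: pose=(5,3,S); sL=4/37, sR=20/89; mL=-2/37, mR=-1096/3293; mL+mR=-1274/3293 → advance -1; mR−mL=-918/3293 → turn -1·90°
n=1: pose=(5,4,W); sL=40/173, sR=8/37; mL=-20/173, mR=-2864/6401; mL+mR=-3604/6401 → advance -1; mR−mL=-2124/6401 → turn -1·90°
n=2: pose=(6,4,N); sL=10/53, sR=5/52; mL=-5/53, mR=-785/2756; mL+mR=-1045/2756 → advance -1; mR−mL=-525/2756 → turn -1·90°
n=3: pose=(6,3,E); sL=40/409, sR=40/409; mL=-20/409, mR=-80/409; mL+mR=-100/409 → advance -1; mR−mL=-60/409 → turn -1·90°
n=4: pose=(5,3,S); sL=4/37, sR=20/89; mL=-2/37, mR=-1096/3293; mL+mR=-1274/3293 → advance -1; mR−mL=-918/3293 → turn -1·90°
n=5: pose=(5,4,W); sL=40/173, sR=8/37; mL=-20/173, mR=-2864/6401; mL+mR=-3604/6401 → advance -1; mR−mL=-2124/6401 → turn -1·90°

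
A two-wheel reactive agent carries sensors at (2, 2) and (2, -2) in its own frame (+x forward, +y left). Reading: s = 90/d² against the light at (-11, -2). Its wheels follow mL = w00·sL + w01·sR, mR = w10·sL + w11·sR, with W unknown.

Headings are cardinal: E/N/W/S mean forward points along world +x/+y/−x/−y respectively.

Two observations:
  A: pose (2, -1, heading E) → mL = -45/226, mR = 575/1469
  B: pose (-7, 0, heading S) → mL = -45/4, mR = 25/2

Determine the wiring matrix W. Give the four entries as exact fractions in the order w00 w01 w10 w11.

obs A: pose=(2,-1,E) → sL=5/13, sR=45/113, mL=-45/226, mR=575/1469
obs B: pose=(-7,0,S) → sL=5/2, sR=45/2, mL=-45/4, mR=25/2
sensor matrix S = [[5/13, 45/113], [5/2, 45/2]]; det S = 11250/1469
solve [mL_A; mL_B] = S·[w00; w01] and [mR_A; mR_B] = S·[w10; w11]:
  w00 = 0, w01 = -1/2, w10 = 1/2, w11 = 1/2

0 -1/2 1/2 1/2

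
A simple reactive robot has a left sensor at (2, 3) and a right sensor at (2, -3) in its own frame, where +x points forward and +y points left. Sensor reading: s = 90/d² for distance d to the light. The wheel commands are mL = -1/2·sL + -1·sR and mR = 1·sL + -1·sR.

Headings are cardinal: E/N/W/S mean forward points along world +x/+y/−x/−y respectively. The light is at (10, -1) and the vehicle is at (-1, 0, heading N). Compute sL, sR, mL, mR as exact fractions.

18/41 90/73 -4347/2993 -2376/2993

left sensor world pos  = (-4, 2); dL² = 205
right sensor world pos = (2, 2); dR² = 73
sL = 90/205 = 18/41
sR = 90/73 = 90/73
mL = -1/2·sL + -1·sR = -4347/2993
mR = 1·sL + -1·sR = -2376/2993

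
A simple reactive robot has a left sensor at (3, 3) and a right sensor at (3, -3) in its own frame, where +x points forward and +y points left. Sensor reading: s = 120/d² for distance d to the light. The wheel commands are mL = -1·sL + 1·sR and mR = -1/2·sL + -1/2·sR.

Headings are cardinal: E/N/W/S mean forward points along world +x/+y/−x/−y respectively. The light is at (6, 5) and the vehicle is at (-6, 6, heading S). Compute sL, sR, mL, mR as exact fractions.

24/17 120/229 -3456/3893 -3768/3893

left sensor world pos  = (-3, 3); dL² = 85
right sensor world pos = (-9, 3); dR² = 229
sL = 120/85 = 24/17
sR = 120/229 = 120/229
mL = -1·sL + 1·sR = -3456/3893
mR = -1/2·sL + -1/2·sR = -3768/3893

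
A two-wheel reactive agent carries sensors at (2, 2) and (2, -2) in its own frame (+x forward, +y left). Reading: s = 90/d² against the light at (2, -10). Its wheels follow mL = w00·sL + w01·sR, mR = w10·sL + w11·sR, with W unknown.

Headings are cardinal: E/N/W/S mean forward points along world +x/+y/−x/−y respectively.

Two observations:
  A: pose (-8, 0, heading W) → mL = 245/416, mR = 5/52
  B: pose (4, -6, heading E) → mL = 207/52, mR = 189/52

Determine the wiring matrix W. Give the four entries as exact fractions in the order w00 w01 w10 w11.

1 1/2 -1/2 1

obs A: pose=(-8,0,W) → sL=45/104, sR=5/16, mL=245/416, mR=5/52
obs B: pose=(4,-6,E) → sL=45/26, sR=9/2, mL=207/52, mR=189/52
sensor matrix S = [[45/104, 5/16], [45/26, 9/2]]; det S = 45/32
solve [mL_A; mL_B] = S·[w00; w01] and [mR_A; mR_B] = S·[w10; w11]:
  w00 = 1, w01 = 1/2, w10 = -1/2, w11 = 1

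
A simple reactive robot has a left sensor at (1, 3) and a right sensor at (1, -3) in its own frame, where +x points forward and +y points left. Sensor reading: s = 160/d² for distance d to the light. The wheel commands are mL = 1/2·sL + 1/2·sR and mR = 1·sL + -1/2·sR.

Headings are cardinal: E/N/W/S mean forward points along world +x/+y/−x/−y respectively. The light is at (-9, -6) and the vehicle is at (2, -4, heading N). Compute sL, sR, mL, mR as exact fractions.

left sensor world pos  = (-1, -3); dL² = 73
right sensor world pos = (5, -3); dR² = 205
sL = 160/73 = 160/73
sR = 160/205 = 32/41
mL = 1/2·sL + 1/2·sR = 4448/2993
mR = 1·sL + -1/2·sR = 5392/2993

160/73 32/41 4448/2993 5392/2993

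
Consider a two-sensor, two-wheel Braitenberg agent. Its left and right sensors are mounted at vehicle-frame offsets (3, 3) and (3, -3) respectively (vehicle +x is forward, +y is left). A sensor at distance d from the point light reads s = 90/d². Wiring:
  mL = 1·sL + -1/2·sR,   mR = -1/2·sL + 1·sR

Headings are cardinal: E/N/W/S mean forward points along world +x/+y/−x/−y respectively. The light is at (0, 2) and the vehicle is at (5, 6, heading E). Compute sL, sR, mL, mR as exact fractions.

90/113 18/13 153/1469 1449/1469

left sensor world pos  = (8, 9); dL² = 113
right sensor world pos = (8, 3); dR² = 65
sL = 90/113 = 90/113
sR = 90/65 = 18/13
mL = 1·sL + -1/2·sR = 153/1469
mR = -1/2·sL + 1·sR = 1449/1469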